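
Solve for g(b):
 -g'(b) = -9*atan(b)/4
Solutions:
 g(b) = C1 + 9*b*atan(b)/4 - 9*log(b^2 + 1)/8


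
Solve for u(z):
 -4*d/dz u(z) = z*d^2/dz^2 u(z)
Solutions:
 u(z) = C1 + C2/z^3


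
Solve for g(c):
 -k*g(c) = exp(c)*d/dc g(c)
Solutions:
 g(c) = C1*exp(k*exp(-c))


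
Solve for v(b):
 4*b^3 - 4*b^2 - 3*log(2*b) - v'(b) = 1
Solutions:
 v(b) = C1 + b^4 - 4*b^3/3 - 3*b*log(b) - b*log(8) + 2*b


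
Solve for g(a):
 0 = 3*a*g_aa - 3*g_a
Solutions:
 g(a) = C1 + C2*a^2


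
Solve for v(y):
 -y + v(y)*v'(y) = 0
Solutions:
 v(y) = -sqrt(C1 + y^2)
 v(y) = sqrt(C1 + y^2)


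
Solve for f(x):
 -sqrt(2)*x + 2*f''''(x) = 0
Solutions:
 f(x) = C1 + C2*x + C3*x^2 + C4*x^3 + sqrt(2)*x^5/240


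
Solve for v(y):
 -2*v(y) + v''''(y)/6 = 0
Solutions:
 v(y) = C1*exp(-sqrt(2)*3^(1/4)*y) + C2*exp(sqrt(2)*3^(1/4)*y) + C3*sin(sqrt(2)*3^(1/4)*y) + C4*cos(sqrt(2)*3^(1/4)*y)


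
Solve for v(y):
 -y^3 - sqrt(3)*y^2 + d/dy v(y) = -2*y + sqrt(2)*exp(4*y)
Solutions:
 v(y) = C1 + y^4/4 + sqrt(3)*y^3/3 - y^2 + sqrt(2)*exp(4*y)/4


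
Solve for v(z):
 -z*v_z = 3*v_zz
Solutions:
 v(z) = C1 + C2*erf(sqrt(6)*z/6)


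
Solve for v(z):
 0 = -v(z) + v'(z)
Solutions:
 v(z) = C1*exp(z)


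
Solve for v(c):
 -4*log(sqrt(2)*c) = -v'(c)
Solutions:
 v(c) = C1 + 4*c*log(c) - 4*c + c*log(4)


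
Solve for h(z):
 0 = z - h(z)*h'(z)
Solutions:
 h(z) = -sqrt(C1 + z^2)
 h(z) = sqrt(C1 + z^2)


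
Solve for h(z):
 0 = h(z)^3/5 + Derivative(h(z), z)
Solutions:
 h(z) = -sqrt(10)*sqrt(-1/(C1 - z))/2
 h(z) = sqrt(10)*sqrt(-1/(C1 - z))/2


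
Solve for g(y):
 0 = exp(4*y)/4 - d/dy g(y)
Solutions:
 g(y) = C1 + exp(4*y)/16


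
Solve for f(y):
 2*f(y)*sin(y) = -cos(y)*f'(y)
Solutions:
 f(y) = C1*cos(y)^2


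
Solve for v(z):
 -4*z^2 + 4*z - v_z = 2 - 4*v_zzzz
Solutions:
 v(z) = C1 + C4*exp(2^(1/3)*z/2) - 4*z^3/3 + 2*z^2 - 2*z + (C2*sin(2^(1/3)*sqrt(3)*z/4) + C3*cos(2^(1/3)*sqrt(3)*z/4))*exp(-2^(1/3)*z/4)


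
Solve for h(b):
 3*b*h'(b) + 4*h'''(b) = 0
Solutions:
 h(b) = C1 + Integral(C2*airyai(-6^(1/3)*b/2) + C3*airybi(-6^(1/3)*b/2), b)


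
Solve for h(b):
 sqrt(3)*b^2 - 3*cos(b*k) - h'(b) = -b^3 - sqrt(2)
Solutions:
 h(b) = C1 + b^4/4 + sqrt(3)*b^3/3 + sqrt(2)*b - 3*sin(b*k)/k


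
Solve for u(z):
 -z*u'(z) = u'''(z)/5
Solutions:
 u(z) = C1 + Integral(C2*airyai(-5^(1/3)*z) + C3*airybi(-5^(1/3)*z), z)


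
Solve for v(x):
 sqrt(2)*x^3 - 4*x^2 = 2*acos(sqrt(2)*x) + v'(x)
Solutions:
 v(x) = C1 + sqrt(2)*x^4/4 - 4*x^3/3 - 2*x*acos(sqrt(2)*x) + sqrt(2)*sqrt(1 - 2*x^2)


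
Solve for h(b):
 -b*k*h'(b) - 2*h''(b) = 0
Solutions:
 h(b) = Piecewise((-sqrt(pi)*C1*erf(b*sqrt(k)/2)/sqrt(k) - C2, (k > 0) | (k < 0)), (-C1*b - C2, True))


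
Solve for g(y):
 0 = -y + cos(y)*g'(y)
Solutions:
 g(y) = C1 + Integral(y/cos(y), y)


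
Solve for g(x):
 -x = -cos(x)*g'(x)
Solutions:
 g(x) = C1 + Integral(x/cos(x), x)


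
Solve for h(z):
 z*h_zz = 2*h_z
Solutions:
 h(z) = C1 + C2*z^3


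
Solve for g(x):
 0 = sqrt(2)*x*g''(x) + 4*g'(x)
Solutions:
 g(x) = C1 + C2*x^(1 - 2*sqrt(2))


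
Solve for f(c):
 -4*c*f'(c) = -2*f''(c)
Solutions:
 f(c) = C1 + C2*erfi(c)


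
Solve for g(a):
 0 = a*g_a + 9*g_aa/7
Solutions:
 g(a) = C1 + C2*erf(sqrt(14)*a/6)


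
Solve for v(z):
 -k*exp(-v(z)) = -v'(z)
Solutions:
 v(z) = log(C1 + k*z)


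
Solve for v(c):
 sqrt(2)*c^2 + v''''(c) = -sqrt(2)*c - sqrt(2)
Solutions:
 v(c) = C1 + C2*c + C3*c^2 + C4*c^3 - sqrt(2)*c^6/360 - sqrt(2)*c^5/120 - sqrt(2)*c^4/24


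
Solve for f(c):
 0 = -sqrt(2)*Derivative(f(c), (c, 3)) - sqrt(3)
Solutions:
 f(c) = C1 + C2*c + C3*c^2 - sqrt(6)*c^3/12


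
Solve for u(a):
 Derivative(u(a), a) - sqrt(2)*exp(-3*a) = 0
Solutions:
 u(a) = C1 - sqrt(2)*exp(-3*a)/3


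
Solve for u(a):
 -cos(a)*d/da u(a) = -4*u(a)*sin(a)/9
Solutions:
 u(a) = C1/cos(a)^(4/9)


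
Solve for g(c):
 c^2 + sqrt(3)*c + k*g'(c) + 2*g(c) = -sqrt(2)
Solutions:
 g(c) = C1*exp(-2*c/k) - c^2/2 + c*k/2 - sqrt(3)*c/2 - k^2/4 + sqrt(3)*k/4 - sqrt(2)/2


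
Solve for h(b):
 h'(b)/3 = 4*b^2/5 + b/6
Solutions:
 h(b) = C1 + 4*b^3/5 + b^2/4


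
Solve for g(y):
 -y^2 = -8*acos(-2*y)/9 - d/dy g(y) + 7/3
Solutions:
 g(y) = C1 + y^3/3 - 8*y*acos(-2*y)/9 + 7*y/3 - 4*sqrt(1 - 4*y^2)/9


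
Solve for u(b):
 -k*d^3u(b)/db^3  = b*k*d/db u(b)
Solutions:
 u(b) = C1 + Integral(C2*airyai(-b) + C3*airybi(-b), b)


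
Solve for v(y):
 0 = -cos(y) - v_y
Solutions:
 v(y) = C1 - sin(y)


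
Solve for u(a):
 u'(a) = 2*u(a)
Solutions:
 u(a) = C1*exp(2*a)


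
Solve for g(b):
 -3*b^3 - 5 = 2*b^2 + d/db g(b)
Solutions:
 g(b) = C1 - 3*b^4/4 - 2*b^3/3 - 5*b


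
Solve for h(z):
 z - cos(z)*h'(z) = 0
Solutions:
 h(z) = C1 + Integral(z/cos(z), z)


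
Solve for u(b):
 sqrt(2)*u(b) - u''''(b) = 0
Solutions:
 u(b) = C1*exp(-2^(1/8)*b) + C2*exp(2^(1/8)*b) + C3*sin(2^(1/8)*b) + C4*cos(2^(1/8)*b)


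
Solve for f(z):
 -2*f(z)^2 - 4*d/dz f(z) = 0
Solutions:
 f(z) = 2/(C1 + z)


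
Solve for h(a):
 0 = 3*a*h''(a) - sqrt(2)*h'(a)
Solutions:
 h(a) = C1 + C2*a^(sqrt(2)/3 + 1)


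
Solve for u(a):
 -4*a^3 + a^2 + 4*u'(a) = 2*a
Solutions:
 u(a) = C1 + a^4/4 - a^3/12 + a^2/4


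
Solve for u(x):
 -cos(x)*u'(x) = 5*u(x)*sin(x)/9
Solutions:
 u(x) = C1*cos(x)^(5/9)


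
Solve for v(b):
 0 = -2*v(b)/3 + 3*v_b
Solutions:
 v(b) = C1*exp(2*b/9)


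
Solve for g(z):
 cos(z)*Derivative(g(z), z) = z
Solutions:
 g(z) = C1 + Integral(z/cos(z), z)


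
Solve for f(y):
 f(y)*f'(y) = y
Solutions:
 f(y) = -sqrt(C1 + y^2)
 f(y) = sqrt(C1 + y^2)


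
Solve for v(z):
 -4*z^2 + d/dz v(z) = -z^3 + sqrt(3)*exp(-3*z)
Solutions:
 v(z) = C1 - z^4/4 + 4*z^3/3 - sqrt(3)*exp(-3*z)/3


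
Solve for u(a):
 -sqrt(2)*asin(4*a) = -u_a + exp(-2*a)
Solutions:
 u(a) = C1 + sqrt(2)*a*asin(4*a) + sqrt(2)*sqrt(1 - 16*a^2)/4 - exp(-2*a)/2


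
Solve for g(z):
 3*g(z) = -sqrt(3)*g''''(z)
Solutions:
 g(z) = (C1*sin(sqrt(2)*3^(1/8)*z/2) + C2*cos(sqrt(2)*3^(1/8)*z/2))*exp(-sqrt(2)*3^(1/8)*z/2) + (C3*sin(sqrt(2)*3^(1/8)*z/2) + C4*cos(sqrt(2)*3^(1/8)*z/2))*exp(sqrt(2)*3^(1/8)*z/2)


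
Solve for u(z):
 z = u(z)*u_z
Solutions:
 u(z) = -sqrt(C1 + z^2)
 u(z) = sqrt(C1 + z^2)


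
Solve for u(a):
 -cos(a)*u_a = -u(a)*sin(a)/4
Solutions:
 u(a) = C1/cos(a)^(1/4)


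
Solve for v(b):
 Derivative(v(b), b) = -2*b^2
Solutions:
 v(b) = C1 - 2*b^3/3


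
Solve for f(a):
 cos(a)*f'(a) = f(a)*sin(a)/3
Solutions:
 f(a) = C1/cos(a)^(1/3)


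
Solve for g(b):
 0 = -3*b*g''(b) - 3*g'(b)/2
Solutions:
 g(b) = C1 + C2*sqrt(b)


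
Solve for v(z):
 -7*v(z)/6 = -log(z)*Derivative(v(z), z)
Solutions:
 v(z) = C1*exp(7*li(z)/6)


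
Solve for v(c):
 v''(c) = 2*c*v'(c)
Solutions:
 v(c) = C1 + C2*erfi(c)


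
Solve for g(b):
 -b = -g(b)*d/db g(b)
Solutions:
 g(b) = -sqrt(C1 + b^2)
 g(b) = sqrt(C1 + b^2)


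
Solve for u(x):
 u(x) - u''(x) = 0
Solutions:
 u(x) = C1*exp(-x) + C2*exp(x)


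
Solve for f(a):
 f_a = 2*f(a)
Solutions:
 f(a) = C1*exp(2*a)


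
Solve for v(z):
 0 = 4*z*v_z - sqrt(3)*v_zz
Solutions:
 v(z) = C1 + C2*erfi(sqrt(2)*3^(3/4)*z/3)


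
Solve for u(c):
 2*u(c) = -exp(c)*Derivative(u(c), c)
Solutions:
 u(c) = C1*exp(2*exp(-c))


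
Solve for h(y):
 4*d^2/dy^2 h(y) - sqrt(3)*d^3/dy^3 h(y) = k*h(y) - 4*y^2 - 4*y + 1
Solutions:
 h(y) = C1*exp(y*(2^(2/3)*sqrt(3)*(81*k + sqrt((81*k - 128)^2 - 16384) - 128)^(1/3) - 3*2^(2/3)*I*(81*k + sqrt((81*k - 128)^2 - 16384) - 128)^(1/3) + 16*sqrt(3) - 384*2^(1/3)/((-sqrt(3) + 3*I)*(81*k + sqrt((81*k - 128)^2 - 16384) - 128)^(1/3)))/36) + C2*exp(y*(2^(2/3)*sqrt(3)*(81*k + sqrt((81*k - 128)^2 - 16384) - 128)^(1/3) + 3*2^(2/3)*I*(81*k + sqrt((81*k - 128)^2 - 16384) - 128)^(1/3) + 16*sqrt(3) + 384*2^(1/3)/((sqrt(3) + 3*I)*(81*k + sqrt((81*k - 128)^2 - 16384) - 128)^(1/3)))/36) + C3*exp(sqrt(3)*y*(-2^(2/3)*(81*k + sqrt((81*k - 128)^2 - 16384) - 128)^(1/3) + 8 - 32*2^(1/3)/(81*k + sqrt((81*k - 128)^2 - 16384) - 128)^(1/3))/18) + 4*y^2/k + 4*y/k - 1/k + 32/k^2


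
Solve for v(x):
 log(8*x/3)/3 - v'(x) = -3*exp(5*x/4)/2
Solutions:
 v(x) = C1 + x*log(x)/3 + x*(-log(3)/3 - 1/3 + log(2)) + 6*exp(5*x/4)/5


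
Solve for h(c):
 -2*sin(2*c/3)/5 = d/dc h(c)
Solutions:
 h(c) = C1 + 3*cos(2*c/3)/5


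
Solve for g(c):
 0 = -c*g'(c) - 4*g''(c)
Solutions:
 g(c) = C1 + C2*erf(sqrt(2)*c/4)


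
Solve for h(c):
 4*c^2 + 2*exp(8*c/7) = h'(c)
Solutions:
 h(c) = C1 + 4*c^3/3 + 7*exp(8*c/7)/4


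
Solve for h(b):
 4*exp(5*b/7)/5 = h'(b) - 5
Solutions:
 h(b) = C1 + 5*b + 28*exp(5*b/7)/25


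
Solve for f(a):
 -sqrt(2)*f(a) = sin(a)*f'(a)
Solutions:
 f(a) = C1*(cos(a) + 1)^(sqrt(2)/2)/(cos(a) - 1)^(sqrt(2)/2)


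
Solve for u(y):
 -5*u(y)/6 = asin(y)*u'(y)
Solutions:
 u(y) = C1*exp(-5*Integral(1/asin(y), y)/6)


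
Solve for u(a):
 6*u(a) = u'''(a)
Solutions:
 u(a) = C3*exp(6^(1/3)*a) + (C1*sin(2^(1/3)*3^(5/6)*a/2) + C2*cos(2^(1/3)*3^(5/6)*a/2))*exp(-6^(1/3)*a/2)


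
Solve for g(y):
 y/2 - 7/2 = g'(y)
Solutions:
 g(y) = C1 + y^2/4 - 7*y/2


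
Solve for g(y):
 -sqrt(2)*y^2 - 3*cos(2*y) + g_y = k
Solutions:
 g(y) = C1 + k*y + sqrt(2)*y^3/3 + 3*sin(2*y)/2


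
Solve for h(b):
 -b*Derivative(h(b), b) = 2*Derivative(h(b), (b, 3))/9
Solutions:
 h(b) = C1 + Integral(C2*airyai(-6^(2/3)*b/2) + C3*airybi(-6^(2/3)*b/2), b)


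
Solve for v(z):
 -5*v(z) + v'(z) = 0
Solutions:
 v(z) = C1*exp(5*z)


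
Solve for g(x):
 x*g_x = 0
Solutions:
 g(x) = C1


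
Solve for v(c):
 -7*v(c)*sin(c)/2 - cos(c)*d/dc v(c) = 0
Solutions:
 v(c) = C1*cos(c)^(7/2)


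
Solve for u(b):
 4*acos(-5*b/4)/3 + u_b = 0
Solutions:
 u(b) = C1 - 4*b*acos(-5*b/4)/3 - 4*sqrt(16 - 25*b^2)/15


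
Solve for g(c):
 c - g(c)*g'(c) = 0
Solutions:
 g(c) = -sqrt(C1 + c^2)
 g(c) = sqrt(C1 + c^2)


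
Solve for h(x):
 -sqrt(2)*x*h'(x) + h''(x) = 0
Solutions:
 h(x) = C1 + C2*erfi(2^(3/4)*x/2)


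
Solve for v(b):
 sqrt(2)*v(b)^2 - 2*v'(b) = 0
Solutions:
 v(b) = -2/(C1 + sqrt(2)*b)


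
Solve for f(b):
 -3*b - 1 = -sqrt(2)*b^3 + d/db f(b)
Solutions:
 f(b) = C1 + sqrt(2)*b^4/4 - 3*b^2/2 - b


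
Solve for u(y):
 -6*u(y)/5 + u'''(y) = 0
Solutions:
 u(y) = C3*exp(5^(2/3)*6^(1/3)*y/5) + (C1*sin(2^(1/3)*3^(5/6)*5^(2/3)*y/10) + C2*cos(2^(1/3)*3^(5/6)*5^(2/3)*y/10))*exp(-5^(2/3)*6^(1/3)*y/10)


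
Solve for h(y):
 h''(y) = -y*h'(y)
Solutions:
 h(y) = C1 + C2*erf(sqrt(2)*y/2)


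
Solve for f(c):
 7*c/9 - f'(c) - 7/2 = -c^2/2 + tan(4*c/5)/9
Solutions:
 f(c) = C1 + c^3/6 + 7*c^2/18 - 7*c/2 + 5*log(cos(4*c/5))/36


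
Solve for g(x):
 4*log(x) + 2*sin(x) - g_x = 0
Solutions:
 g(x) = C1 + 4*x*log(x) - 4*x - 2*cos(x)


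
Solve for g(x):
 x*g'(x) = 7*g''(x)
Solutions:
 g(x) = C1 + C2*erfi(sqrt(14)*x/14)


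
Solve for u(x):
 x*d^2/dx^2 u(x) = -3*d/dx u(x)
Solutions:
 u(x) = C1 + C2/x^2


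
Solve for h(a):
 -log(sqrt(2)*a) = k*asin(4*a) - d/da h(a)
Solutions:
 h(a) = C1 + a*log(a) - a + a*log(2)/2 + k*(a*asin(4*a) + sqrt(1 - 16*a^2)/4)


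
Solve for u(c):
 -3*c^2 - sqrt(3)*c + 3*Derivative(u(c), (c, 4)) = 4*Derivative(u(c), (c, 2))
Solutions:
 u(c) = C1 + C2*c + C3*exp(-2*sqrt(3)*c/3) + C4*exp(2*sqrt(3)*c/3) - c^4/16 - sqrt(3)*c^3/24 - 9*c^2/16


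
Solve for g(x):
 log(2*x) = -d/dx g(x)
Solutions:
 g(x) = C1 - x*log(x) - x*log(2) + x


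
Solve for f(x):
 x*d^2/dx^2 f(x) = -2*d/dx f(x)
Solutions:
 f(x) = C1 + C2/x


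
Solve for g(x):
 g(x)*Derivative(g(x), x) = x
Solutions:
 g(x) = -sqrt(C1 + x^2)
 g(x) = sqrt(C1 + x^2)


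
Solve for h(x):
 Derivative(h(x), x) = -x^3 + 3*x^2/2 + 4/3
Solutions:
 h(x) = C1 - x^4/4 + x^3/2 + 4*x/3


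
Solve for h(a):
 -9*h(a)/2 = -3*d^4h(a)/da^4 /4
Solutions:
 h(a) = C1*exp(-6^(1/4)*a) + C2*exp(6^(1/4)*a) + C3*sin(6^(1/4)*a) + C4*cos(6^(1/4)*a)


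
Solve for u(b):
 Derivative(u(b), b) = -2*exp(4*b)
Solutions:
 u(b) = C1 - exp(4*b)/2


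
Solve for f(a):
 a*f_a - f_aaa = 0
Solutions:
 f(a) = C1 + Integral(C2*airyai(a) + C3*airybi(a), a)


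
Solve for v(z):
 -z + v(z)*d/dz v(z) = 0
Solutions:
 v(z) = -sqrt(C1 + z^2)
 v(z) = sqrt(C1 + z^2)


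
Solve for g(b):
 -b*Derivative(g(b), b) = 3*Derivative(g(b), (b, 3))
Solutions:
 g(b) = C1 + Integral(C2*airyai(-3^(2/3)*b/3) + C3*airybi(-3^(2/3)*b/3), b)


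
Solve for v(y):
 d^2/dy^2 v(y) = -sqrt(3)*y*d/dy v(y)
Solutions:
 v(y) = C1 + C2*erf(sqrt(2)*3^(1/4)*y/2)


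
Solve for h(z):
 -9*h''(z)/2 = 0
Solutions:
 h(z) = C1 + C2*z


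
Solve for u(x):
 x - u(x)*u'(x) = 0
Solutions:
 u(x) = -sqrt(C1 + x^2)
 u(x) = sqrt(C1 + x^2)


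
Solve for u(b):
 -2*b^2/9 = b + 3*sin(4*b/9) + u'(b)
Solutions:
 u(b) = C1 - 2*b^3/27 - b^2/2 + 27*cos(4*b/9)/4


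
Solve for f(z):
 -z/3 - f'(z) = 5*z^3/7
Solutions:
 f(z) = C1 - 5*z^4/28 - z^2/6


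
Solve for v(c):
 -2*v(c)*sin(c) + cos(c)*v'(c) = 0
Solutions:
 v(c) = C1/cos(c)^2


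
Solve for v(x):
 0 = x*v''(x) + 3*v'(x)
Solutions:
 v(x) = C1 + C2/x^2


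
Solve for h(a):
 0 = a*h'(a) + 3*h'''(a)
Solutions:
 h(a) = C1 + Integral(C2*airyai(-3^(2/3)*a/3) + C3*airybi(-3^(2/3)*a/3), a)


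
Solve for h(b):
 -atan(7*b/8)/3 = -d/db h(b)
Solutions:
 h(b) = C1 + b*atan(7*b/8)/3 - 4*log(49*b^2 + 64)/21


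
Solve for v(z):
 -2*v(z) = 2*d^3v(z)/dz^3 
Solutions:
 v(z) = C3*exp(-z) + (C1*sin(sqrt(3)*z/2) + C2*cos(sqrt(3)*z/2))*exp(z/2)


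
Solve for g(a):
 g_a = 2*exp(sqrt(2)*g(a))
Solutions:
 g(a) = sqrt(2)*(2*log(-1/(C1 + 2*a)) - log(2))/4


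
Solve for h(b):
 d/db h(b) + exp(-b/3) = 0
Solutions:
 h(b) = C1 + 3*exp(-b/3)


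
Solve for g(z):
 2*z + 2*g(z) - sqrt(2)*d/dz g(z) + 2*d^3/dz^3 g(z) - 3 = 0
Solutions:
 g(z) = C1*exp(3^(1/3)*z*(2^(5/6)*3^(1/3)/(sqrt(3)*sqrt(27 - sqrt(2)) + 9)^(1/3) + 2^(2/3)*(sqrt(3)*sqrt(27 - sqrt(2)) + 9)^(1/3))/12)*sin(3^(1/6)*z*(-3*2^(5/6)/(sqrt(3)*sqrt(27 - sqrt(2)) + 9)^(1/3) + 6^(2/3)*(sqrt(3)*sqrt(27 - sqrt(2)) + 9)^(1/3))/12) + C2*exp(3^(1/3)*z*(2^(5/6)*3^(1/3)/(sqrt(3)*sqrt(27 - sqrt(2)) + 9)^(1/3) + 2^(2/3)*(sqrt(3)*sqrt(27 - sqrt(2)) + 9)^(1/3))/12)*cos(3^(1/6)*z*(-3*2^(5/6)/(sqrt(3)*sqrt(27 - sqrt(2)) + 9)^(1/3) + 6^(2/3)*(sqrt(3)*sqrt(27 - sqrt(2)) + 9)^(1/3))/12) + C3*exp(-3^(1/3)*z*(2^(5/6)*3^(1/3)/(sqrt(3)*sqrt(27 - sqrt(2)) + 9)^(1/3) + 2^(2/3)*(sqrt(3)*sqrt(27 - sqrt(2)) + 9)^(1/3))/6) - z - sqrt(2)/2 + 3/2


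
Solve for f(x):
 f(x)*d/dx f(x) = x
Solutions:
 f(x) = -sqrt(C1 + x^2)
 f(x) = sqrt(C1 + x^2)


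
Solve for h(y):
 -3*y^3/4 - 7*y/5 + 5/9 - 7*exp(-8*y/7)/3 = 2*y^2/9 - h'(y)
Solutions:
 h(y) = C1 + 3*y^4/16 + 2*y^3/27 + 7*y^2/10 - 5*y/9 - 49*exp(-8*y/7)/24


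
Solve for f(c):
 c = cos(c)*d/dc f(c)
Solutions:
 f(c) = C1 + Integral(c/cos(c), c)


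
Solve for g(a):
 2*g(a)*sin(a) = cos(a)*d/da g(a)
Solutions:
 g(a) = C1/cos(a)^2


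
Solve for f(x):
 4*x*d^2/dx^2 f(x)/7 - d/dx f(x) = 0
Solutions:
 f(x) = C1 + C2*x^(11/4)


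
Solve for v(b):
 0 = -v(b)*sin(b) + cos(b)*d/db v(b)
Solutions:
 v(b) = C1/cos(b)


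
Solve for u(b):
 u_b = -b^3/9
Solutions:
 u(b) = C1 - b^4/36


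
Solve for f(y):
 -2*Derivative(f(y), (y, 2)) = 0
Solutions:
 f(y) = C1 + C2*y


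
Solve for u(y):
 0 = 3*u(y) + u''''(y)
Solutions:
 u(y) = (C1*sin(sqrt(2)*3^(1/4)*y/2) + C2*cos(sqrt(2)*3^(1/4)*y/2))*exp(-sqrt(2)*3^(1/4)*y/2) + (C3*sin(sqrt(2)*3^(1/4)*y/2) + C4*cos(sqrt(2)*3^(1/4)*y/2))*exp(sqrt(2)*3^(1/4)*y/2)


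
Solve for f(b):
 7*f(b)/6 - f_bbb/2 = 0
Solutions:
 f(b) = C3*exp(3^(2/3)*7^(1/3)*b/3) + (C1*sin(3^(1/6)*7^(1/3)*b/2) + C2*cos(3^(1/6)*7^(1/3)*b/2))*exp(-3^(2/3)*7^(1/3)*b/6)


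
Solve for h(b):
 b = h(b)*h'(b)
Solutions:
 h(b) = -sqrt(C1 + b^2)
 h(b) = sqrt(C1 + b^2)


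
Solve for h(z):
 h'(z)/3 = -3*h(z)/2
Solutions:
 h(z) = C1*exp(-9*z/2)


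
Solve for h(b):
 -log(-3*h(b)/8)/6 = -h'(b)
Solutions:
 -6*Integral(1/(log(-_y) - 3*log(2) + log(3)), (_y, h(b))) = C1 - b


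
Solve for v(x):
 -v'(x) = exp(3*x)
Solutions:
 v(x) = C1 - exp(3*x)/3


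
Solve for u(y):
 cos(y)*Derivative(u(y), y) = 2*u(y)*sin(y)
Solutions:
 u(y) = C1/cos(y)^2


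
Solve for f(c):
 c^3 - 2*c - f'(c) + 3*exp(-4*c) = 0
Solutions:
 f(c) = C1 + c^4/4 - c^2 - 3*exp(-4*c)/4


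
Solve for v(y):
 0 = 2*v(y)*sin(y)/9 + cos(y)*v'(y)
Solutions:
 v(y) = C1*cos(y)^(2/9)


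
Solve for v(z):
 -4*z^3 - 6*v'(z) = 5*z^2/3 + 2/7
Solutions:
 v(z) = C1 - z^4/6 - 5*z^3/54 - z/21


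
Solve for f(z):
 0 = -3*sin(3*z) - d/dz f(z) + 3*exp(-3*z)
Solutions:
 f(z) = C1 + cos(3*z) - exp(-3*z)


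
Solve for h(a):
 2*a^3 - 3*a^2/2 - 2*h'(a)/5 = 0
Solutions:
 h(a) = C1 + 5*a^4/4 - 5*a^3/4


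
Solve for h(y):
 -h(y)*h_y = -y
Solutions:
 h(y) = -sqrt(C1 + y^2)
 h(y) = sqrt(C1 + y^2)


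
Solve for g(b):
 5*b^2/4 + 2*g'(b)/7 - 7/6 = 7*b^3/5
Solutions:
 g(b) = C1 + 49*b^4/40 - 35*b^3/24 + 49*b/12


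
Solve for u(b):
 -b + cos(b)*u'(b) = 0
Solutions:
 u(b) = C1 + Integral(b/cos(b), b)


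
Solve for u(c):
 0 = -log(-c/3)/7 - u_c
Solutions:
 u(c) = C1 - c*log(-c)/7 + c*(1 + log(3))/7


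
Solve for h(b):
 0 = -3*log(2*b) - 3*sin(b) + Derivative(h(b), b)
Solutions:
 h(b) = C1 + 3*b*log(b) - 3*b + 3*b*log(2) - 3*cos(b)


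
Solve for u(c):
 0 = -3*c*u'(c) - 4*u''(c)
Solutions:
 u(c) = C1 + C2*erf(sqrt(6)*c/4)


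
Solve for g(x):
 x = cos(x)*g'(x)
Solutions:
 g(x) = C1 + Integral(x/cos(x), x)


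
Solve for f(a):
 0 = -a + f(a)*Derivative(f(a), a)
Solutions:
 f(a) = -sqrt(C1 + a^2)
 f(a) = sqrt(C1 + a^2)


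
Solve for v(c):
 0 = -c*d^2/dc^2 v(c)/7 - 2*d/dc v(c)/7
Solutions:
 v(c) = C1 + C2/c


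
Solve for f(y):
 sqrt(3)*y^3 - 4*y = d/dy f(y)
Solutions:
 f(y) = C1 + sqrt(3)*y^4/4 - 2*y^2


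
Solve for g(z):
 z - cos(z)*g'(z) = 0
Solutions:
 g(z) = C1 + Integral(z/cos(z), z)


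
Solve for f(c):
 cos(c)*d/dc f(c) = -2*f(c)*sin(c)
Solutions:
 f(c) = C1*cos(c)^2


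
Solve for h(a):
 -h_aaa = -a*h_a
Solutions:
 h(a) = C1 + Integral(C2*airyai(a) + C3*airybi(a), a)


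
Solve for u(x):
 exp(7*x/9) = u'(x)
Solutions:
 u(x) = C1 + 9*exp(7*x/9)/7


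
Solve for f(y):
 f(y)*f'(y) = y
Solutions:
 f(y) = -sqrt(C1 + y^2)
 f(y) = sqrt(C1 + y^2)


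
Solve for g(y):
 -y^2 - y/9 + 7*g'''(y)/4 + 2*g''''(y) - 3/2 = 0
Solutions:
 g(y) = C1 + C2*y + C3*y^2 + C4*exp(-7*y/8) + y^5/105 - 137*y^4/2646 + 3515*y^3/9261


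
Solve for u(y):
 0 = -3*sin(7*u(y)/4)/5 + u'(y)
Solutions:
 -3*y/5 + 2*log(cos(7*u(y)/4) - 1)/7 - 2*log(cos(7*u(y)/4) + 1)/7 = C1


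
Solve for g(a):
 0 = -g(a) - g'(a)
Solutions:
 g(a) = C1*exp(-a)


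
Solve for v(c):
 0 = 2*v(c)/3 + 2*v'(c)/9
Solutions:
 v(c) = C1*exp(-3*c)


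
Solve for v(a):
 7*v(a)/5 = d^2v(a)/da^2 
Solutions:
 v(a) = C1*exp(-sqrt(35)*a/5) + C2*exp(sqrt(35)*a/5)


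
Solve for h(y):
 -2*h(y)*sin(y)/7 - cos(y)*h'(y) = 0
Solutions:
 h(y) = C1*cos(y)^(2/7)


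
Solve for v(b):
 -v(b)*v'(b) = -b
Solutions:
 v(b) = -sqrt(C1 + b^2)
 v(b) = sqrt(C1 + b^2)


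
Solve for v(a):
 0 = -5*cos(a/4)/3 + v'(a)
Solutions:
 v(a) = C1 + 20*sin(a/4)/3


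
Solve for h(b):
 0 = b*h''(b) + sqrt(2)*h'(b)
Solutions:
 h(b) = C1 + C2*b^(1 - sqrt(2))


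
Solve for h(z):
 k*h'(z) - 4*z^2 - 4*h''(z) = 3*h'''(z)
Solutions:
 h(z) = C1 + C2*exp(z*(sqrt(3*k + 4) - 2)/3) + C3*exp(-z*(sqrt(3*k + 4) + 2)/3) + 4*z^3/(3*k) + 16*z^2/k^2 + 24*z/k^2 + 128*z/k^3


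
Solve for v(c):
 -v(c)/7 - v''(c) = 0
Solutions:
 v(c) = C1*sin(sqrt(7)*c/7) + C2*cos(sqrt(7)*c/7)


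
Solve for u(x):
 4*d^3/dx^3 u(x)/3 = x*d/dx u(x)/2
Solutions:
 u(x) = C1 + Integral(C2*airyai(3^(1/3)*x/2) + C3*airybi(3^(1/3)*x/2), x)


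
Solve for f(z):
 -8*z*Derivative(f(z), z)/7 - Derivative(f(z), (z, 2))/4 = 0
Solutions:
 f(z) = C1 + C2*erf(4*sqrt(7)*z/7)


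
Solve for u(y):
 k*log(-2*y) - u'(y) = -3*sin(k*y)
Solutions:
 u(y) = C1 + k*y*(log(-y) - 1) + k*y*log(2) + 3*Piecewise((-cos(k*y)/k, Ne(k, 0)), (0, True))


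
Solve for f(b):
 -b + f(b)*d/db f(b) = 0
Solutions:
 f(b) = -sqrt(C1 + b^2)
 f(b) = sqrt(C1 + b^2)


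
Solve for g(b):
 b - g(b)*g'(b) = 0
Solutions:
 g(b) = -sqrt(C1 + b^2)
 g(b) = sqrt(C1 + b^2)


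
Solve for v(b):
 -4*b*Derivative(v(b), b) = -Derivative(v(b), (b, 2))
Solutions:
 v(b) = C1 + C2*erfi(sqrt(2)*b)


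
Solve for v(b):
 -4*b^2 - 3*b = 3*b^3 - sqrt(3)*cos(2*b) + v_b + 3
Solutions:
 v(b) = C1 - 3*b^4/4 - 4*b^3/3 - 3*b^2/2 - 3*b + sqrt(3)*sin(2*b)/2


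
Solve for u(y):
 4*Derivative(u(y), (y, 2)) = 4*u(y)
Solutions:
 u(y) = C1*exp(-y) + C2*exp(y)


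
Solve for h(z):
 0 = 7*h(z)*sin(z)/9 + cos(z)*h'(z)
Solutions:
 h(z) = C1*cos(z)^(7/9)


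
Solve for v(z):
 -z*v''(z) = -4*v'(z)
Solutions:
 v(z) = C1 + C2*z^5


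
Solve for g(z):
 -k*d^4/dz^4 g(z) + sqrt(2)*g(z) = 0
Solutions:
 g(z) = C1*exp(-2^(1/8)*z*(1/k)^(1/4)) + C2*exp(2^(1/8)*z*(1/k)^(1/4)) + C3*exp(-2^(1/8)*I*z*(1/k)^(1/4)) + C4*exp(2^(1/8)*I*z*(1/k)^(1/4))


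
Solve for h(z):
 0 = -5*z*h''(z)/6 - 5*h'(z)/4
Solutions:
 h(z) = C1 + C2/sqrt(z)


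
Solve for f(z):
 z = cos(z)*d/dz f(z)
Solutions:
 f(z) = C1 + Integral(z/cos(z), z)


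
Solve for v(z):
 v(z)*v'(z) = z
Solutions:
 v(z) = -sqrt(C1 + z^2)
 v(z) = sqrt(C1 + z^2)


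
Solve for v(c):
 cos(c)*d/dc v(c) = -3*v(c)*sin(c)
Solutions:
 v(c) = C1*cos(c)^3


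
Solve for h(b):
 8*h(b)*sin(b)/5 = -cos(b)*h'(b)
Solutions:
 h(b) = C1*cos(b)^(8/5)


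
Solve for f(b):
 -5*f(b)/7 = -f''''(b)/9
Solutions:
 f(b) = C1*exp(-sqrt(3)*5^(1/4)*7^(3/4)*b/7) + C2*exp(sqrt(3)*5^(1/4)*7^(3/4)*b/7) + C3*sin(sqrt(3)*5^(1/4)*7^(3/4)*b/7) + C4*cos(sqrt(3)*5^(1/4)*7^(3/4)*b/7)


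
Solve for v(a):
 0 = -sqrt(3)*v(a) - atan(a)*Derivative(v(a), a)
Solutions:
 v(a) = C1*exp(-sqrt(3)*Integral(1/atan(a), a))


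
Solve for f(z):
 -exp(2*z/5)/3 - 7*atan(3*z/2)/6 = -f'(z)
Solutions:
 f(z) = C1 + 7*z*atan(3*z/2)/6 + 5*exp(2*z/5)/6 - 7*log(9*z^2 + 4)/18


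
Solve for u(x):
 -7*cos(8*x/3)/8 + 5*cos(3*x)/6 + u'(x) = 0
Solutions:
 u(x) = C1 + 21*sin(8*x/3)/64 - 5*sin(3*x)/18


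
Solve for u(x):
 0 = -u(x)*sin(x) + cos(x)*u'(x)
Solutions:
 u(x) = C1/cos(x)


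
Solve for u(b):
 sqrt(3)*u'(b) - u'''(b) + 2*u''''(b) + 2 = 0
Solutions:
 u(b) = C1 + C2*exp(b*((-1 + sqrt(-1 + (-1 + 54*sqrt(3))^2) + 54*sqrt(3))^(-1/3) + 2 + (-1 + sqrt(-1 + (-1 + 54*sqrt(3))^2) + 54*sqrt(3))^(1/3))/12)*sin(sqrt(3)*b*(-(-1 + sqrt(-1 + (-1 + 54*sqrt(3))^2) + 54*sqrt(3))^(1/3) + (-1 + sqrt(-1 + (-1 + 54*sqrt(3))^2) + 54*sqrt(3))^(-1/3))/12) + C3*exp(b*((-1 + sqrt(-1 + (-1 + 54*sqrt(3))^2) + 54*sqrt(3))^(-1/3) + 2 + (-1 + sqrt(-1 + (-1 + 54*sqrt(3))^2) + 54*sqrt(3))^(1/3))/12)*cos(sqrt(3)*b*(-(-1 + sqrt(-1 + (-1 + 54*sqrt(3))^2) + 54*sqrt(3))^(1/3) + (-1 + sqrt(-1 + (-1 + 54*sqrt(3))^2) + 54*sqrt(3))^(-1/3))/12) + C4*exp(b*(-(-1 + sqrt(-1 + (-1 + 54*sqrt(3))^2) + 54*sqrt(3))^(1/3) - 1/(-1 + sqrt(-1 + (-1 + 54*sqrt(3))^2) + 54*sqrt(3))^(1/3) + 1)/6) - 2*sqrt(3)*b/3


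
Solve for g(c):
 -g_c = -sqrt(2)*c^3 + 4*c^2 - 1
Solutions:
 g(c) = C1 + sqrt(2)*c^4/4 - 4*c^3/3 + c


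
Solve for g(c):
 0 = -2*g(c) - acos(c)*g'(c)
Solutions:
 g(c) = C1*exp(-2*Integral(1/acos(c), c))


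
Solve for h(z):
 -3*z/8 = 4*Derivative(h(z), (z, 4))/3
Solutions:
 h(z) = C1 + C2*z + C3*z^2 + C4*z^3 - 3*z^5/1280


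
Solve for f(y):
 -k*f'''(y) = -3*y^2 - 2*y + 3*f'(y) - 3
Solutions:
 f(y) = C1 + C2*exp(-sqrt(3)*y*sqrt(-1/k)) + C3*exp(sqrt(3)*y*sqrt(-1/k)) - 2*k*y/3 + y^3/3 + y^2/3 + y


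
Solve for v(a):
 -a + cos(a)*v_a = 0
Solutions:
 v(a) = C1 + Integral(a/cos(a), a)


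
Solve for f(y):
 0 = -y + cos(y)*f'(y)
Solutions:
 f(y) = C1 + Integral(y/cos(y), y)


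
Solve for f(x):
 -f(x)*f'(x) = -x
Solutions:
 f(x) = -sqrt(C1 + x^2)
 f(x) = sqrt(C1 + x^2)


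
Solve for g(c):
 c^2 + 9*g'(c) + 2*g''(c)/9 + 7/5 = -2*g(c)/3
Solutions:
 g(c) = C1*exp(c*(-81 + sqrt(6513))/4) + C2*exp(-c*(sqrt(6513) + 81)/4) - 3*c^2/2 + 81*c/2 - 10957/20


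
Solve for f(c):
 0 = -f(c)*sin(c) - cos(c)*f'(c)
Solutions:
 f(c) = C1*cos(c)


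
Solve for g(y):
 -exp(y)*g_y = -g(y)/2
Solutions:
 g(y) = C1*exp(-exp(-y)/2)


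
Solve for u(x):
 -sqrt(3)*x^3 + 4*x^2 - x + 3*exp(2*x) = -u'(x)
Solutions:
 u(x) = C1 + sqrt(3)*x^4/4 - 4*x^3/3 + x^2/2 - 3*exp(2*x)/2


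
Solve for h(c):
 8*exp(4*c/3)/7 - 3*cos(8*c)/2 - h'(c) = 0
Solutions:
 h(c) = C1 + 6*exp(4*c/3)/7 - 3*sin(8*c)/16


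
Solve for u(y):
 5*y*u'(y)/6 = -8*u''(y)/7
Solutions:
 u(y) = C1 + C2*erf(sqrt(210)*y/24)


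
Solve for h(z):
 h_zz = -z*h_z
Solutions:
 h(z) = C1 + C2*erf(sqrt(2)*z/2)


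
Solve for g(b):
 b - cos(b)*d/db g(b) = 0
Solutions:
 g(b) = C1 + Integral(b/cos(b), b)


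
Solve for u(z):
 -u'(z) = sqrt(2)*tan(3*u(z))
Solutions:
 u(z) = -asin(C1*exp(-3*sqrt(2)*z))/3 + pi/3
 u(z) = asin(C1*exp(-3*sqrt(2)*z))/3


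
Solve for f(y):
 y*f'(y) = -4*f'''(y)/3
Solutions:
 f(y) = C1 + Integral(C2*airyai(-6^(1/3)*y/2) + C3*airybi(-6^(1/3)*y/2), y)


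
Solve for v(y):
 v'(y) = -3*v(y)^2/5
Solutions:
 v(y) = 5/(C1 + 3*y)


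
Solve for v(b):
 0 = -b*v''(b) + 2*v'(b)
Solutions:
 v(b) = C1 + C2*b^3


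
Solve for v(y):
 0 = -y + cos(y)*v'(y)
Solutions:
 v(y) = C1 + Integral(y/cos(y), y)


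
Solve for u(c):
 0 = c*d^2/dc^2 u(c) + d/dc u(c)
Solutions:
 u(c) = C1 + C2*log(c)


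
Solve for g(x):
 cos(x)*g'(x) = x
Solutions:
 g(x) = C1 + Integral(x/cos(x), x)


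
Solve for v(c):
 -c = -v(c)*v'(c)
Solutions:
 v(c) = -sqrt(C1 + c^2)
 v(c) = sqrt(C1 + c^2)


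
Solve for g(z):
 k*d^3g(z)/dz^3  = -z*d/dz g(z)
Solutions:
 g(z) = C1 + Integral(C2*airyai(z*(-1/k)^(1/3)) + C3*airybi(z*(-1/k)^(1/3)), z)


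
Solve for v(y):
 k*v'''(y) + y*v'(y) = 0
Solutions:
 v(y) = C1 + Integral(C2*airyai(y*(-1/k)^(1/3)) + C3*airybi(y*(-1/k)^(1/3)), y)


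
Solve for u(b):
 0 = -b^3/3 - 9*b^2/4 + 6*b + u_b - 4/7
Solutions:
 u(b) = C1 + b^4/12 + 3*b^3/4 - 3*b^2 + 4*b/7


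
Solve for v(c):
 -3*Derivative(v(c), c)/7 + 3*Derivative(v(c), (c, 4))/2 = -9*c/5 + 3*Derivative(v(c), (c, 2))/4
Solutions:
 v(c) = C1 + C2*exp(-c*(7*252^(1/3)/(sqrt(1002) + 36)^(1/3) + 294^(1/3)*(sqrt(1002) + 36)^(1/3))/84)*sin(3^(1/6)*c*(-3^(2/3)*98^(1/3)*(sqrt(1002) + 36)^(1/3) + 21*28^(1/3)/(sqrt(1002) + 36)^(1/3))/84) + C3*exp(-c*(7*252^(1/3)/(sqrt(1002) + 36)^(1/3) + 294^(1/3)*(sqrt(1002) + 36)^(1/3))/84)*cos(3^(1/6)*c*(-3^(2/3)*98^(1/3)*(sqrt(1002) + 36)^(1/3) + 21*28^(1/3)/(sqrt(1002) + 36)^(1/3))/84) + C4*exp(c*(7*252^(1/3)/(sqrt(1002) + 36)^(1/3) + 294^(1/3)*(sqrt(1002) + 36)^(1/3))/42) + 21*c^2/10 - 147*c/20


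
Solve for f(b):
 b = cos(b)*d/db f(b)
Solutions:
 f(b) = C1 + Integral(b/cos(b), b)


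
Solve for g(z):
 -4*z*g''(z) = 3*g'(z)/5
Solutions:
 g(z) = C1 + C2*z^(17/20)


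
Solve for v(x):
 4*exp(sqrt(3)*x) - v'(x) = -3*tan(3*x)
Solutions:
 v(x) = C1 + 4*sqrt(3)*exp(sqrt(3)*x)/3 - log(cos(3*x))


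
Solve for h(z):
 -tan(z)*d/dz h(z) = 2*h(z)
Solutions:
 h(z) = C1/sin(z)^2


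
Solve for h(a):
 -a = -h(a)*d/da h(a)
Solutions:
 h(a) = -sqrt(C1 + a^2)
 h(a) = sqrt(C1 + a^2)


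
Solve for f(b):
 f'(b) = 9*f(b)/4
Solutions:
 f(b) = C1*exp(9*b/4)


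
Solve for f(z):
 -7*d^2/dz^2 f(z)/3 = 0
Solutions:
 f(z) = C1 + C2*z


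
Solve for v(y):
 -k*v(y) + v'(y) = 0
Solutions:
 v(y) = C1*exp(k*y)


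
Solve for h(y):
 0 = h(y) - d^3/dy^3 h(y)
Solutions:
 h(y) = C3*exp(y) + (C1*sin(sqrt(3)*y/2) + C2*cos(sqrt(3)*y/2))*exp(-y/2)


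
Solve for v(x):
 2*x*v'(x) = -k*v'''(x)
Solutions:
 v(x) = C1 + Integral(C2*airyai(2^(1/3)*x*(-1/k)^(1/3)) + C3*airybi(2^(1/3)*x*(-1/k)^(1/3)), x)


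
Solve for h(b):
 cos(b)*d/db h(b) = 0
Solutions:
 h(b) = C1


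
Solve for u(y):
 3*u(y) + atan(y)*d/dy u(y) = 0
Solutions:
 u(y) = C1*exp(-3*Integral(1/atan(y), y))


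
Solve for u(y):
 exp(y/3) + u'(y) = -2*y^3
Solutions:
 u(y) = C1 - y^4/2 - 3*exp(y/3)


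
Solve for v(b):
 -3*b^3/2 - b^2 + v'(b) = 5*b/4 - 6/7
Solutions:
 v(b) = C1 + 3*b^4/8 + b^3/3 + 5*b^2/8 - 6*b/7


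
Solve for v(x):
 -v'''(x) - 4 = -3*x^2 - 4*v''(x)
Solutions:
 v(x) = C1 + C2*x + C3*exp(4*x) - x^4/16 - x^3/16 + 29*x^2/64


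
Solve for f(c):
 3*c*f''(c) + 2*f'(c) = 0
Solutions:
 f(c) = C1 + C2*c^(1/3)


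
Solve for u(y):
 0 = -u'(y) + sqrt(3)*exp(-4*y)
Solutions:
 u(y) = C1 - sqrt(3)*exp(-4*y)/4


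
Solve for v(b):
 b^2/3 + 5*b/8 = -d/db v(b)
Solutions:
 v(b) = C1 - b^3/9 - 5*b^2/16


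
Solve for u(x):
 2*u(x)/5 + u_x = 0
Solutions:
 u(x) = C1*exp(-2*x/5)


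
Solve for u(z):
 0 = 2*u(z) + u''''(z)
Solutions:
 u(z) = (C1*sin(2^(3/4)*z/2) + C2*cos(2^(3/4)*z/2))*exp(-2^(3/4)*z/2) + (C3*sin(2^(3/4)*z/2) + C4*cos(2^(3/4)*z/2))*exp(2^(3/4)*z/2)


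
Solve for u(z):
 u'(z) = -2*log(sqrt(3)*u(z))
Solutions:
 Integral(1/(2*log(_y) + log(3)), (_y, u(z))) = C1 - z


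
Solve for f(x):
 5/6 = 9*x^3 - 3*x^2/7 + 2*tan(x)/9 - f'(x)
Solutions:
 f(x) = C1 + 9*x^4/4 - x^3/7 - 5*x/6 - 2*log(cos(x))/9


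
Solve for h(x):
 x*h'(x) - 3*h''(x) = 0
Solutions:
 h(x) = C1 + C2*erfi(sqrt(6)*x/6)


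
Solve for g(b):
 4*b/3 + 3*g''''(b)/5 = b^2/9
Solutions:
 g(b) = C1 + C2*b + C3*b^2 + C4*b^3 + b^6/1944 - b^5/54


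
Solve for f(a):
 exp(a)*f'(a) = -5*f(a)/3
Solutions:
 f(a) = C1*exp(5*exp(-a)/3)


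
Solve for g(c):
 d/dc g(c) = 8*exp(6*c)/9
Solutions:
 g(c) = C1 + 4*exp(6*c)/27


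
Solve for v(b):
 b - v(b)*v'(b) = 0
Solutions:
 v(b) = -sqrt(C1 + b^2)
 v(b) = sqrt(C1 + b^2)


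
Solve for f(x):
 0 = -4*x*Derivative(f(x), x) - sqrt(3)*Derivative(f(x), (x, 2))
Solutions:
 f(x) = C1 + C2*erf(sqrt(2)*3^(3/4)*x/3)


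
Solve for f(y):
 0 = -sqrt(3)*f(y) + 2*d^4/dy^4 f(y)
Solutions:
 f(y) = C1*exp(-2^(3/4)*3^(1/8)*y/2) + C2*exp(2^(3/4)*3^(1/8)*y/2) + C3*sin(2^(3/4)*3^(1/8)*y/2) + C4*cos(2^(3/4)*3^(1/8)*y/2)


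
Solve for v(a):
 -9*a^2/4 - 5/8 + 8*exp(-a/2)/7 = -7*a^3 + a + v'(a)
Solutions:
 v(a) = C1 + 7*a^4/4 - 3*a^3/4 - a^2/2 - 5*a/8 - 16*exp(-a/2)/7


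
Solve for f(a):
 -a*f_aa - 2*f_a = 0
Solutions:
 f(a) = C1 + C2/a


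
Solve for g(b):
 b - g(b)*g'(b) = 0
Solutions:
 g(b) = -sqrt(C1 + b^2)
 g(b) = sqrt(C1 + b^2)


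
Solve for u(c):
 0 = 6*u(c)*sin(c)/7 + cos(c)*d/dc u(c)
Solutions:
 u(c) = C1*cos(c)^(6/7)


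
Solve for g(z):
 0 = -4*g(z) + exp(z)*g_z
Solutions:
 g(z) = C1*exp(-4*exp(-z))


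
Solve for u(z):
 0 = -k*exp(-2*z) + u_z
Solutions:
 u(z) = C1 - k*exp(-2*z)/2


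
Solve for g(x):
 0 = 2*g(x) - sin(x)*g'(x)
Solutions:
 g(x) = C1*(cos(x) - 1)/(cos(x) + 1)


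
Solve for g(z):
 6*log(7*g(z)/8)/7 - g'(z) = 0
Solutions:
 7*Integral(1/(-log(_y) - log(7) + 3*log(2)), (_y, g(z)))/6 = C1 - z


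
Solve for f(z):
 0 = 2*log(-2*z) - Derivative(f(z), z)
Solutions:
 f(z) = C1 + 2*z*log(-z) + 2*z*(-1 + log(2))


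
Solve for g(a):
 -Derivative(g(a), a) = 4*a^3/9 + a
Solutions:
 g(a) = C1 - a^4/9 - a^2/2


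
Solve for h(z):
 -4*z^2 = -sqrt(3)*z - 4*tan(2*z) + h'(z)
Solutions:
 h(z) = C1 - 4*z^3/3 + sqrt(3)*z^2/2 - 2*log(cos(2*z))


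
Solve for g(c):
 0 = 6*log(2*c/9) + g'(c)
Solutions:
 g(c) = C1 - 6*c*log(c) + 6*c + c*log(531441/64)


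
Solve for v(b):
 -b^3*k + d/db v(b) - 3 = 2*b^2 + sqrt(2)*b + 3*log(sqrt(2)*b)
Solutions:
 v(b) = C1 + b^4*k/4 + 2*b^3/3 + sqrt(2)*b^2/2 + 3*b*log(b) + 3*b*log(2)/2


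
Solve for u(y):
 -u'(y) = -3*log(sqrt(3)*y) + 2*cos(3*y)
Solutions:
 u(y) = C1 + 3*y*log(y) - 3*y + 3*y*log(3)/2 - 2*sin(3*y)/3


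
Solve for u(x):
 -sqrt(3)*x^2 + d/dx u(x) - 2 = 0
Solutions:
 u(x) = C1 + sqrt(3)*x^3/3 + 2*x


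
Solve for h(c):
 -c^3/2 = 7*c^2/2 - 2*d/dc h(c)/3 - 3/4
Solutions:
 h(c) = C1 + 3*c^4/16 + 7*c^3/4 - 9*c/8


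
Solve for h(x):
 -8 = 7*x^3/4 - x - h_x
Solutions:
 h(x) = C1 + 7*x^4/16 - x^2/2 + 8*x


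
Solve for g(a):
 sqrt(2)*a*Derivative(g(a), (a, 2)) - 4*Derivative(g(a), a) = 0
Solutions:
 g(a) = C1 + C2*a^(1 + 2*sqrt(2))


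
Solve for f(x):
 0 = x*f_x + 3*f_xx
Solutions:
 f(x) = C1 + C2*erf(sqrt(6)*x/6)


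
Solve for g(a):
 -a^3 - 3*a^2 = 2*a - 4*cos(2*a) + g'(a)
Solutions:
 g(a) = C1 - a^4/4 - a^3 - a^2 + 2*sin(2*a)


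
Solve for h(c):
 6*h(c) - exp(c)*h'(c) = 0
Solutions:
 h(c) = C1*exp(-6*exp(-c))


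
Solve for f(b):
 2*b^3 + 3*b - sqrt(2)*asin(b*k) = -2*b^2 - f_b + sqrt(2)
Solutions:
 f(b) = C1 - b^4/2 - 2*b^3/3 - 3*b^2/2 + sqrt(2)*b + sqrt(2)*Piecewise((b*asin(b*k) + sqrt(-b^2*k^2 + 1)/k, Ne(k, 0)), (0, True))


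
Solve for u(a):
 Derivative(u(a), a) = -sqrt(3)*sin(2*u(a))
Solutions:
 u(a) = pi - acos((-C1 - exp(4*sqrt(3)*a))/(C1 - exp(4*sqrt(3)*a)))/2
 u(a) = acos((-C1 - exp(4*sqrt(3)*a))/(C1 - exp(4*sqrt(3)*a)))/2


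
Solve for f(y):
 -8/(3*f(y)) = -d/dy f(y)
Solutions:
 f(y) = -sqrt(C1 + 48*y)/3
 f(y) = sqrt(C1 + 48*y)/3


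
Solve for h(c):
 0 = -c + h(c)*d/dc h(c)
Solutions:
 h(c) = -sqrt(C1 + c^2)
 h(c) = sqrt(C1 + c^2)


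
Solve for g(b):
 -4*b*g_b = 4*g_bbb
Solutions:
 g(b) = C1 + Integral(C2*airyai(-b) + C3*airybi(-b), b)


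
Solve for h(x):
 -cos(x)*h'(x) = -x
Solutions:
 h(x) = C1 + Integral(x/cos(x), x)


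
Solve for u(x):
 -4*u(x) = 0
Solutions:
 u(x) = 0


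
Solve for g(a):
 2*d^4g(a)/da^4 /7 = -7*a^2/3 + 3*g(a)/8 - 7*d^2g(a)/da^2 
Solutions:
 g(a) = C1*exp(-a*sqrt(-49 + sqrt(2422))/2) + C2*exp(a*sqrt(-49 + sqrt(2422))/2) + C3*sin(a*sqrt(49 + sqrt(2422))/2) + C4*cos(a*sqrt(49 + sqrt(2422))/2) + 56*a^2/9 + 6272/27


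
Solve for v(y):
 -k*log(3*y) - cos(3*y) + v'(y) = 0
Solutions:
 v(y) = C1 + k*y*(log(y) - 1) + k*y*log(3) + sin(3*y)/3


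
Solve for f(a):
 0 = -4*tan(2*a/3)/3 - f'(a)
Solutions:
 f(a) = C1 + 2*log(cos(2*a/3))


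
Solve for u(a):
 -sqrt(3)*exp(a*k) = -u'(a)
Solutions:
 u(a) = C1 + sqrt(3)*exp(a*k)/k


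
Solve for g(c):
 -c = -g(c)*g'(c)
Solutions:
 g(c) = -sqrt(C1 + c^2)
 g(c) = sqrt(C1 + c^2)


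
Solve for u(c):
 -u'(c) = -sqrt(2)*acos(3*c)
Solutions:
 u(c) = C1 + sqrt(2)*(c*acos(3*c) - sqrt(1 - 9*c^2)/3)


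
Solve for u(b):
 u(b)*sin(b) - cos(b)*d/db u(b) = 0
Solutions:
 u(b) = C1/cos(b)


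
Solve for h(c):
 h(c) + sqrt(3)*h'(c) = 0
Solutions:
 h(c) = C1*exp(-sqrt(3)*c/3)


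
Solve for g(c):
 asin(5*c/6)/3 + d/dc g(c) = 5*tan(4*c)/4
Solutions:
 g(c) = C1 - c*asin(5*c/6)/3 - sqrt(36 - 25*c^2)/15 - 5*log(cos(4*c))/16


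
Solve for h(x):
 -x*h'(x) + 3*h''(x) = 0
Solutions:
 h(x) = C1 + C2*erfi(sqrt(6)*x/6)


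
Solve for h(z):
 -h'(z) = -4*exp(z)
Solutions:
 h(z) = C1 + 4*exp(z)


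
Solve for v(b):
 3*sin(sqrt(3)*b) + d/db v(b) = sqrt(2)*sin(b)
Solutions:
 v(b) = C1 - sqrt(2)*cos(b) + sqrt(3)*cos(sqrt(3)*b)


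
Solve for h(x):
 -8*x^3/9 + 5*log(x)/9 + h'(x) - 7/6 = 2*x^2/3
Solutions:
 h(x) = C1 + 2*x^4/9 + 2*x^3/9 - 5*x*log(x)/9 + 31*x/18


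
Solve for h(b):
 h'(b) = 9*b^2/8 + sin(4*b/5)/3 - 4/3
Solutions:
 h(b) = C1 + 3*b^3/8 - 4*b/3 - 5*cos(4*b/5)/12


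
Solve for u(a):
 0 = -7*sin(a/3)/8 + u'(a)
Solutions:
 u(a) = C1 - 21*cos(a/3)/8


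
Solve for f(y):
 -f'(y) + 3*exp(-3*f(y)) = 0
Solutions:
 f(y) = log(C1 + 9*y)/3
 f(y) = log((-3^(1/3) - 3^(5/6)*I)*(C1 + 3*y)^(1/3)/2)
 f(y) = log((-3^(1/3) + 3^(5/6)*I)*(C1 + 3*y)^(1/3)/2)


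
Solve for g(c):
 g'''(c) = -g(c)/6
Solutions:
 g(c) = C3*exp(-6^(2/3)*c/6) + (C1*sin(2^(2/3)*3^(1/6)*c/4) + C2*cos(2^(2/3)*3^(1/6)*c/4))*exp(6^(2/3)*c/12)


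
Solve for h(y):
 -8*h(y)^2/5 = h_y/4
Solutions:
 h(y) = 5/(C1 + 32*y)


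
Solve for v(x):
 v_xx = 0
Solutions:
 v(x) = C1 + C2*x


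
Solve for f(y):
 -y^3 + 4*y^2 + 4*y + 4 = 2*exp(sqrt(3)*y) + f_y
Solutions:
 f(y) = C1 - y^4/4 + 4*y^3/3 + 2*y^2 + 4*y - 2*sqrt(3)*exp(sqrt(3)*y)/3


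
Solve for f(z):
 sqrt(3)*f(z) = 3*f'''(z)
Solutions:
 f(z) = C3*exp(3^(5/6)*z/3) + (C1*sin(3^(1/3)*z/2) + C2*cos(3^(1/3)*z/2))*exp(-3^(5/6)*z/6)


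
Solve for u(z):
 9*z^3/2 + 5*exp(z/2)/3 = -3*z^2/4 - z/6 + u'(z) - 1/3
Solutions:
 u(z) = C1 + 9*z^4/8 + z^3/4 + z^2/12 + z/3 + 10*exp(z/2)/3


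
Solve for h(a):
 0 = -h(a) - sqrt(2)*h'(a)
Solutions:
 h(a) = C1*exp(-sqrt(2)*a/2)


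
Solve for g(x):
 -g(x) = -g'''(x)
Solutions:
 g(x) = C3*exp(x) + (C1*sin(sqrt(3)*x/2) + C2*cos(sqrt(3)*x/2))*exp(-x/2)


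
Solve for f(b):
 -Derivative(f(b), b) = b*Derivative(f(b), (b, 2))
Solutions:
 f(b) = C1 + C2*log(b)


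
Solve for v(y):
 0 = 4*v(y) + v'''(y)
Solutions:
 v(y) = C3*exp(-2^(2/3)*y) + (C1*sin(2^(2/3)*sqrt(3)*y/2) + C2*cos(2^(2/3)*sqrt(3)*y/2))*exp(2^(2/3)*y/2)


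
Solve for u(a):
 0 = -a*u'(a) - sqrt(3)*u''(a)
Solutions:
 u(a) = C1 + C2*erf(sqrt(2)*3^(3/4)*a/6)


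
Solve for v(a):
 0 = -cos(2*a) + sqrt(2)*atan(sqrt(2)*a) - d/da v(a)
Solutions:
 v(a) = C1 + sqrt(2)*(a*atan(sqrt(2)*a) - sqrt(2)*log(2*a^2 + 1)/4) - sin(2*a)/2


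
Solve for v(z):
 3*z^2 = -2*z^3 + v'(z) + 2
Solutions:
 v(z) = C1 + z^4/2 + z^3 - 2*z


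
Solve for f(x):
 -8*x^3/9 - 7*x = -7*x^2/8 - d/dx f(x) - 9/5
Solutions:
 f(x) = C1 + 2*x^4/9 - 7*x^3/24 + 7*x^2/2 - 9*x/5


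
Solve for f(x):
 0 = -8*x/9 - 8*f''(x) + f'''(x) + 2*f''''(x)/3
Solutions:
 f(x) = C1 + C2*x + C3*exp(x*(-3 + sqrt(201))/4) + C4*exp(-x*(3 + sqrt(201))/4) - x^3/54 - x^2/144


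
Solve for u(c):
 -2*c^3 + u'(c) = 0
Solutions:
 u(c) = C1 + c^4/2


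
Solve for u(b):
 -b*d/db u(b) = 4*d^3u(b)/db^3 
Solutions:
 u(b) = C1 + Integral(C2*airyai(-2^(1/3)*b/2) + C3*airybi(-2^(1/3)*b/2), b)


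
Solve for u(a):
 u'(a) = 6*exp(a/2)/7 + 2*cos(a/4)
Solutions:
 u(a) = C1 + 12*exp(a/2)/7 + 8*sin(a/4)


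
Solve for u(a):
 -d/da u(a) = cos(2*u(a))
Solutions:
 u(a) = -asin((C1 + exp(4*a))/(C1 - exp(4*a)))/2 + pi/2
 u(a) = asin((C1 + exp(4*a))/(C1 - exp(4*a)))/2


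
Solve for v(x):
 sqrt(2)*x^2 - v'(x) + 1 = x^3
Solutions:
 v(x) = C1 - x^4/4 + sqrt(2)*x^3/3 + x


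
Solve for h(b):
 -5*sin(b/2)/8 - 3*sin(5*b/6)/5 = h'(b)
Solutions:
 h(b) = C1 + 5*cos(b/2)/4 + 18*cos(5*b/6)/25


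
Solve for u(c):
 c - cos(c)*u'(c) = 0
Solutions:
 u(c) = C1 + Integral(c/cos(c), c)


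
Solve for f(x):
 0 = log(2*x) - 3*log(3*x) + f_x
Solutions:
 f(x) = C1 + 2*x*log(x) - 2*x + x*log(27/2)


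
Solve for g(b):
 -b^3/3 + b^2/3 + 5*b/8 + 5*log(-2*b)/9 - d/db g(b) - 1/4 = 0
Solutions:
 g(b) = C1 - b^4/12 + b^3/9 + 5*b^2/16 + 5*b*log(-b)/9 + b*(-29 + 20*log(2))/36


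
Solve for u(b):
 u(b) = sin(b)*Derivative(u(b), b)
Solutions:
 u(b) = C1*sqrt(cos(b) - 1)/sqrt(cos(b) + 1)


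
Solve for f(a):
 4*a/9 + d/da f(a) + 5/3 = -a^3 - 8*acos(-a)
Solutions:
 f(a) = C1 - a^4/4 - 2*a^2/9 - 8*a*acos(-a) - 5*a/3 - 8*sqrt(1 - a^2)


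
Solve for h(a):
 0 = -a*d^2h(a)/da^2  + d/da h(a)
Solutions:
 h(a) = C1 + C2*a^2


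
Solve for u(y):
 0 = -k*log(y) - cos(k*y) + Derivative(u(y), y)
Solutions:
 u(y) = C1 + k*y*(log(y) - 1) + Piecewise((sin(k*y)/k, Ne(k, 0)), (y, True))
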